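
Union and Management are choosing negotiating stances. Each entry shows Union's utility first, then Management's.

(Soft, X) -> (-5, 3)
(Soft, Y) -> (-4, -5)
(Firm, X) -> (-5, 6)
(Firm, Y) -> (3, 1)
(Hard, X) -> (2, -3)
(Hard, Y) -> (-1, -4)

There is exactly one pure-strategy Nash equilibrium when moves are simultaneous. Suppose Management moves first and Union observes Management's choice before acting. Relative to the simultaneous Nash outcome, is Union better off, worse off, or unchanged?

Work backward from Union's decision.
- X: Union compares -5, -5, 2 and picks Hard; Management would get -3.
- Y: Union compares -4, 3, -1 and picks Firm; Management would get 1.
Maximizing over -3, 1, Management chooses Y. Subgame-perfect outcome: (Firm, Y) with payoffs (3, 1).
For the simultaneous game, intersect best replies.
Union's best replies: X→Hard; Y→Firm.
Management's best replies: Soft→X; Firm→X; Hard→X.
Only (Hard, X) has each player best-responding; Nash payoffs (2, -3).
Union earns 3 sequentially versus 2 at the Nash outcome: better off.

better off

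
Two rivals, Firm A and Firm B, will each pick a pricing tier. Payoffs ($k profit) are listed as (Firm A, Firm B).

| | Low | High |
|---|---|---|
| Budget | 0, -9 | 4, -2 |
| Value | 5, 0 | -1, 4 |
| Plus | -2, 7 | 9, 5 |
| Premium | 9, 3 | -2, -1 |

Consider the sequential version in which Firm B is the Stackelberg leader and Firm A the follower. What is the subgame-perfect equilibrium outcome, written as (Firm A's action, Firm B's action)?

Solve by backward induction (Firm B leads).
- Low: Firm A compares 0, 5, -2, 9 and picks Premium; Firm B would get 3.
- High: Firm A compares 4, -1, 9, -2 and picks Plus; Firm B would get 5.
Firm B's induced payoffs are 3, 5, so Firm B commits to High. Subgame-perfect outcome: (Plus, High) with payoffs (9, 5).

(Plus, High)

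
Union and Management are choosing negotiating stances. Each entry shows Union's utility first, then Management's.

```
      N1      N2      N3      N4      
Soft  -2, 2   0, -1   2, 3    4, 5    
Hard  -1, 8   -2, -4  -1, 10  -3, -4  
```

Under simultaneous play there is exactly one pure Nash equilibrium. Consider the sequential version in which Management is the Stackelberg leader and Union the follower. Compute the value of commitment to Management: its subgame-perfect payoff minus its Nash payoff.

3

Solve by backward induction (Management leads).
- N1: BR = Hard, leader payoff 8.
- N2: BR = Soft, leader payoff -1.
- N3: BR = Soft, leader payoff 3.
- N4: BR = Soft, leader payoff 5.
Management's induced payoffs are 8, -1, 3, 5, so Management commits to N1. Subgame-perfect outcome: (Hard, N1) with payoffs (-1, 8).
Under simultaneous play:
Union's best replies: N1→Hard; N2→Soft; N3→Soft; N4→Soft.
Management's best replies: Soft→N4; Hard→N3.
Only (Soft, N4) has each player best-responding; Nash payoffs (4, 5).
Management's commitment gain: 8 − 5 = 3.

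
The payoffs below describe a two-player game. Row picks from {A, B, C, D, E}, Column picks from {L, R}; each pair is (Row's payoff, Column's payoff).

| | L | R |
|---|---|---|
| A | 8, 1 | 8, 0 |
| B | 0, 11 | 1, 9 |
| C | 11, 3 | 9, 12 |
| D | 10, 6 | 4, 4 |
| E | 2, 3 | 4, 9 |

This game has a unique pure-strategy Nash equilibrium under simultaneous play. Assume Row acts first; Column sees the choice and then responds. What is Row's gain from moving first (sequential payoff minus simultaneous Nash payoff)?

1

Solve by backward induction (Row leads).
- A: Column compares 1, 0 and picks L; Row would get 8.
- B: Column compares 11, 9 and picks L; Row would get 0.
- C: Column compares 3, 12 and picks R; Row would get 9.
- D: Column compares 6, 4 and picks L; Row would get 10.
- E: Column compares 3, 9 and picks R; Row would get 4.
Among 8, 0, 9, 10, 4, the best is 10 at D. Subgame-perfect outcome: (D, L) with payoffs (10, 6).
For the simultaneous game, intersect best replies.
Row's best replies: L→C; R→C.
Column's best replies: A→L; B→L; C→R; D→L; E→R.
The unique mutual best reply is (C, R), giving (9, 12).
Row's commitment gain: 10 − 9 = 1.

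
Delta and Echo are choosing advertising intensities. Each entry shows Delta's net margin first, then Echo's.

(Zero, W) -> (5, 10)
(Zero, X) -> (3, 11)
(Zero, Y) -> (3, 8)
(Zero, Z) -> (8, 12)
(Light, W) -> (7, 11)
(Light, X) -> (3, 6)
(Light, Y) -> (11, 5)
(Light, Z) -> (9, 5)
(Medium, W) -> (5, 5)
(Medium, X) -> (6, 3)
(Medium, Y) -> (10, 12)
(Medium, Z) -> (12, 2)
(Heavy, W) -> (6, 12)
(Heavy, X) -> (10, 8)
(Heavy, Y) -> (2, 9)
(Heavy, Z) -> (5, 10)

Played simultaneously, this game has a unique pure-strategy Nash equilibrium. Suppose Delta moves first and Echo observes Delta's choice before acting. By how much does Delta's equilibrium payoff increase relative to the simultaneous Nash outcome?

3

Echo best-responds to each possible Delta move:
- Zero → Echo plays Z (best of 10, 11, 8, 12); Delta gets 8.
- Light → Echo plays W (best of 11, 6, 5, 5); Delta gets 7.
- Medium → Echo plays Y (best of 5, 3, 12, 2); Delta gets 10.
- Heavy → Echo plays W (best of 12, 8, 9, 10); Delta gets 6.
Delta's induced payoffs are 8, 7, 10, 6, so Delta commits to Medium. Subgame-perfect outcome: (Medium, Y) with payoffs (10, 12).
Now find the simultaneous Nash equilibrium.
Delta's best replies: W→Light; X→Heavy; Y→Light; Z→Medium.
Echo's best replies: Zero→Z; Light→W; Medium→Y; Heavy→W.
The unique mutual best reply is (Light, W), giving (7, 11).
Delta's commitment gain: 10 − 7 = 3.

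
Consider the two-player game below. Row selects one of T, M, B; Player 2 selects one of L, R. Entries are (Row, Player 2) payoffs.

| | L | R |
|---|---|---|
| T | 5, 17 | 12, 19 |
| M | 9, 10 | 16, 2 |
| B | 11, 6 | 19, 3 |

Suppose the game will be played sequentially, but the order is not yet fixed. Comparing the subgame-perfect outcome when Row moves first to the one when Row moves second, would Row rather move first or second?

first

If Row leads: Player 2's best replies are T→R, M→L, B→L; Row's induced payoffs 12, 9, 11; outcome (T, R), payoffs (12, 19).
If Player 2 leads: Row's best replies are L→B, R→B; Player 2's induced payoffs 6, 3; outcome (B, L), payoffs (11, 6).
Row gets 12 moving first and 11 moving second, so Row prefers to move first.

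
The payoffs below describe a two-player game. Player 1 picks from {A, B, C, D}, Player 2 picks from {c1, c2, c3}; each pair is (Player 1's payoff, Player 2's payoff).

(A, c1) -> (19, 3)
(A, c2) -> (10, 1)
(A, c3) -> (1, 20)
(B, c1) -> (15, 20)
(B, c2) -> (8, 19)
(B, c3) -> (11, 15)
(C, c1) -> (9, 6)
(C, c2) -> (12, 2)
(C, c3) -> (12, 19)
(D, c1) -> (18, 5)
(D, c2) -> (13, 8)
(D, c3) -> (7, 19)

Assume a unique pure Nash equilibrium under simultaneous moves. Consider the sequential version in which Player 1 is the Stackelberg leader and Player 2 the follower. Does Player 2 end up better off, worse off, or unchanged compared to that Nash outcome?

Work backward from Player 2's decision.
- A → Player 2 plays c3 (best of 3, 1, 20); Player 1 gets 1.
- B → Player 2 plays c1 (best of 20, 19, 15); Player 1 gets 15.
- C → Player 2 plays c3 (best of 6, 2, 19); Player 1 gets 12.
- D → Player 2 plays c3 (best of 5, 8, 19); Player 1 gets 7.
Player 1's induced payoffs are 1, 15, 12, 7, so Player 1 commits to B. Subgame-perfect outcome: (B, c1) with payoffs (15, 20).
For the simultaneous game, intersect best replies.
Player 1's best replies: c1→A; c2→D; c3→C.
Player 2's best replies: A→c3; B→c1; C→c3; D→c3.
Only (C, c3) has each player best-responding; Nash payoffs (12, 19).
Player 2 earns 20 sequentially versus 19 at the Nash outcome: better off.

better off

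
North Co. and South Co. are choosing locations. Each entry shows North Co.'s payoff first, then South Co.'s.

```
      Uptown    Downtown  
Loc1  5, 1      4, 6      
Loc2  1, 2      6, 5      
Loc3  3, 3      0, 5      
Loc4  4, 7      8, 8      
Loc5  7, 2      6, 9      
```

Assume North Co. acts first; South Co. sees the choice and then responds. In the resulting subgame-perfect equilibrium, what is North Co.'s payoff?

Work backward from South Co.'s decision.
- Loc1: South Co. compares 1, 6 and picks Downtown; North Co. would get 4.
- Loc2: South Co. compares 2, 5 and picks Downtown; North Co. would get 6.
- Loc3: South Co. compares 3, 5 and picks Downtown; North Co. would get 0.
- Loc4: South Co. compares 7, 8 and picks Downtown; North Co. would get 8.
- Loc5: South Co. compares 2, 9 and picks Downtown; North Co. would get 6.
Maximizing over 4, 6, 0, 8, 6, North Co. chooses Loc4. Subgame-perfect outcome: (Loc4, Downtown) with payoffs (8, 8).

8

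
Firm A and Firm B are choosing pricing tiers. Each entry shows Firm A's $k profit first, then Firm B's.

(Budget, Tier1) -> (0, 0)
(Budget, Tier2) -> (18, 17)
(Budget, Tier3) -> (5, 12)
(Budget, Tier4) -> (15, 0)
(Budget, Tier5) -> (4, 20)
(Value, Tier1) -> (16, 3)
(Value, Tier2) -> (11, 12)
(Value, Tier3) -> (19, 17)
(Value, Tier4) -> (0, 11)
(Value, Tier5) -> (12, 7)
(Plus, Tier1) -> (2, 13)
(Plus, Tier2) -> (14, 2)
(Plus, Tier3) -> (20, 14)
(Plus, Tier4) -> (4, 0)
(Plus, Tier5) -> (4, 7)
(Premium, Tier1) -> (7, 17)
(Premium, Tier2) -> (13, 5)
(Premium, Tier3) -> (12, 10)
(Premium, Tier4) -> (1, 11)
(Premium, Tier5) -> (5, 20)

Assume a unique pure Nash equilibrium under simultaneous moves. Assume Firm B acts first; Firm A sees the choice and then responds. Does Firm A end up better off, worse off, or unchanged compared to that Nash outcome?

worse off

Solve by backward induction (Firm B leads).
- Tier1: Firm A compares 0, 16, 2, 7 and picks Value; Firm B would get 3.
- Tier2: Firm A compares 18, 11, 14, 13 and picks Budget; Firm B would get 17.
- Tier3: Firm A compares 5, 19, 20, 12 and picks Plus; Firm B would get 14.
- Tier4: Firm A compares 15, 0, 4, 1 and picks Budget; Firm B would get 0.
- Tier5: Firm A compares 4, 12, 4, 5 and picks Value; Firm B would get 7.
Among 3, 17, 14, 0, 7, the best is 17 at Tier2. Subgame-perfect outcome: (Budget, Tier2) with payoffs (18, 17).
For the simultaneous game, intersect best replies.
Firm A's best replies: Tier1→Value; Tier2→Budget; Tier3→Plus; Tier4→Budget; Tier5→Value.
Firm B's best replies: Budget→Tier5; Value→Tier3; Plus→Tier3; Premium→Tier5.
Only (Plus, Tier3) has each player best-responding; Nash payoffs (20, 14).
Firm A earns 18 sequentially versus 20 at the Nash outcome: worse off.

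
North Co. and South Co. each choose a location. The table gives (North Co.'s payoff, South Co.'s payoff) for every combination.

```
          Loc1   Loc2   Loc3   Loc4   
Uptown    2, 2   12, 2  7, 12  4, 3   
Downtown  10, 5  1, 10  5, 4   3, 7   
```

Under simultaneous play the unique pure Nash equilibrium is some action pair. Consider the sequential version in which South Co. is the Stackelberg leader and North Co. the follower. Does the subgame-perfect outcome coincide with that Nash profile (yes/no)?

yes

Solve by backward induction (South Co. leads).
- Loc1: BR = Downtown, leader payoff 5.
- Loc2: BR = Uptown, leader payoff 2.
- Loc3: BR = Uptown, leader payoff 12.
- Loc4: BR = Uptown, leader payoff 3.
South Co.'s induced payoffs are 5, 2, 12, 3, so South Co. commits to Loc3. Subgame-perfect outcome: (Uptown, Loc3) with payoffs (7, 12).
Now find the simultaneous Nash equilibrium.
North Co.'s best replies: Loc1→Downtown; Loc2→Uptown; Loc3→Uptown; Loc4→Uptown.
South Co.'s best replies: Uptown→Loc3; Downtown→Loc2.
The unique mutual best reply is (Uptown, Loc3), giving (7, 12).
Sequential outcome (Uptown, Loc3) coincides with the Nash profile (Uptown, Loc3).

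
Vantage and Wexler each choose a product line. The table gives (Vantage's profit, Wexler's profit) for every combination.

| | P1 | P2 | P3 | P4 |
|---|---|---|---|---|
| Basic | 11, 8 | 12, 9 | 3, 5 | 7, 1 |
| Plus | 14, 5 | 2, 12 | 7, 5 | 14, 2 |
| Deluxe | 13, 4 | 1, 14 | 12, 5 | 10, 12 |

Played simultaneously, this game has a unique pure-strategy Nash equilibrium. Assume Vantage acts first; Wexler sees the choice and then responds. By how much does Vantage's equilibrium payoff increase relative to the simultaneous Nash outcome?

Solve by backward induction (Vantage leads).
- Basic: Wexler compares 8, 9, 5, 1 and picks P2; Vantage would get 12.
- Plus: Wexler compares 5, 12, 5, 2 and picks P2; Vantage would get 2.
- Deluxe: Wexler compares 4, 14, 5, 12 and picks P2; Vantage would get 1.
Vantage's induced payoffs are 12, 2, 1, so Vantage commits to Basic. Subgame-perfect outcome: (Basic, P2) with payoffs (12, 9).
Under simultaneous play:
Vantage's best replies: P1→Plus; P2→Basic; P3→Deluxe; P4→Plus.
Wexler's best replies: Basic→P2; Plus→P2; Deluxe→P2.
Only (Basic, P2) has each player best-responding; Nash payoffs (12, 9).
Vantage's commitment gain: 12 − 12 = 0.

0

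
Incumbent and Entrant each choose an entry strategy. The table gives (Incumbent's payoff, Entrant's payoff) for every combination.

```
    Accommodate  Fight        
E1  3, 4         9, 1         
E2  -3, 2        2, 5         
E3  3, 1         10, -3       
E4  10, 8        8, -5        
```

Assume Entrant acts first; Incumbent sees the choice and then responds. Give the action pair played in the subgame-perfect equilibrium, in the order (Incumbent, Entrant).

Incumbent best-responds to each possible Entrant move:
- Accommodate → Incumbent plays E4 (best of 3, -3, 3, 10); Entrant gets 8.
- Fight → Incumbent plays E3 (best of 9, 2, 10, 8); Entrant gets -3.
Among 8, -3, the best is 8 at Accommodate. Subgame-perfect outcome: (E4, Accommodate) with payoffs (10, 8).

(E4, Accommodate)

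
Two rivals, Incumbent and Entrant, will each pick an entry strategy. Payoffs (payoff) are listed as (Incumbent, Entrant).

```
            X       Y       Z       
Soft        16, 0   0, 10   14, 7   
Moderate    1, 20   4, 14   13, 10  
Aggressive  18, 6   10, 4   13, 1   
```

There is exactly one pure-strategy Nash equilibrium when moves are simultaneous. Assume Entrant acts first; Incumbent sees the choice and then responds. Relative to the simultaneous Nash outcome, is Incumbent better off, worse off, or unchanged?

Backward induction with Entrant moving first.
- X → Incumbent plays Aggressive (best of 16, 1, 18); Entrant gets 6.
- Y → Incumbent plays Aggressive (best of 0, 4, 10); Entrant gets 4.
- Z → Incumbent plays Soft (best of 14, 13, 13); Entrant gets 7.
Entrant's induced payoffs are 6, 4, 7, so Entrant commits to Z. Subgame-perfect outcome: (Soft, Z) with payoffs (14, 7).
Under simultaneous play:
Incumbent's best replies: X→Aggressive; Y→Aggressive; Z→Soft.
Entrant's best replies: Soft→Y; Moderate→X; Aggressive→X.
Only (Aggressive, X) has each player best-responding; Nash payoffs (18, 6).
Incumbent earns 14 sequentially versus 18 at the Nash outcome: worse off.

worse off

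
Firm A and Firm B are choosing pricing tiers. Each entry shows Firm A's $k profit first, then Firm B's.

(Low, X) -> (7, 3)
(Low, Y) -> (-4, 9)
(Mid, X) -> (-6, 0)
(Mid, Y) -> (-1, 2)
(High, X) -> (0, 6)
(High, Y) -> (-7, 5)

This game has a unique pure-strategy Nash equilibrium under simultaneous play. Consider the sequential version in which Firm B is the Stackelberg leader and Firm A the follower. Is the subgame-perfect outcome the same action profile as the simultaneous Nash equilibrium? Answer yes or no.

no

Firm A best-responds to each possible Firm B move:
- X: Firm A compares 7, -6, 0 and picks Low; Firm B would get 3.
- Y: Firm A compares -4, -1, -7 and picks Mid; Firm B would get 2.
Firm B's induced payoffs are 3, 2, so Firm B commits to X. Subgame-perfect outcome: (Low, X) with payoffs (7, 3).
Under simultaneous play:
Firm A's best replies: X→Low; Y→Mid.
Firm B's best replies: Low→Y; Mid→Y; High→X.
The unique mutual best reply is (Mid, Y), giving (-1, 2).
Sequential outcome (Low, X) differs from the Nash profile (Mid, Y).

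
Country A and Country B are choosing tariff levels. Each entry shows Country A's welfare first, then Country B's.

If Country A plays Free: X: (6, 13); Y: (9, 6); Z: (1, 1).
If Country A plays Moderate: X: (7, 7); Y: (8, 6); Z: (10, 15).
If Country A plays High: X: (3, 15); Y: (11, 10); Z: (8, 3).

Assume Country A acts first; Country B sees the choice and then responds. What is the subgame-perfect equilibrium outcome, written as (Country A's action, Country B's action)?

(Moderate, Z)

Solve by backward induction (Country A leads).
- Free: Country B compares 13, 6, 1 and picks X; Country A would get 6.
- Moderate: Country B compares 7, 6, 15 and picks Z; Country A would get 10.
- High: Country B compares 15, 10, 3 and picks X; Country A would get 3.
Country A's induced payoffs are 6, 10, 3, so Country A commits to Moderate. Subgame-perfect outcome: (Moderate, Z) with payoffs (10, 15).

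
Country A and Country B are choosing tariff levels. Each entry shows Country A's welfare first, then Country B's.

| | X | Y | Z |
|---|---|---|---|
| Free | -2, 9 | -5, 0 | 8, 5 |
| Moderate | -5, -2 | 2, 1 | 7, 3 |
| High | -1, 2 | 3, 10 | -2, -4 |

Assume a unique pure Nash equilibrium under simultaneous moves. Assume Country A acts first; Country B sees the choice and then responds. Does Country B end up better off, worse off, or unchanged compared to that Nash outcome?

worse off

Country B best-responds to each possible Country A move:
- Free: BR = X, leader payoff -2.
- Moderate: BR = Z, leader payoff 7.
- High: BR = Y, leader payoff 3.
Maximizing over -2, 7, 3, Country A chooses Moderate. Subgame-perfect outcome: (Moderate, Z) with payoffs (7, 3).
For the simultaneous game, intersect best replies.
Country A's best replies: X→High; Y→High; Z→Free.
Country B's best replies: Free→X; Moderate→Z; High→Y.
The unique mutual best reply is (High, Y), giving (3, 10).
Country B earns 3 sequentially versus 10 at the Nash outcome: worse off.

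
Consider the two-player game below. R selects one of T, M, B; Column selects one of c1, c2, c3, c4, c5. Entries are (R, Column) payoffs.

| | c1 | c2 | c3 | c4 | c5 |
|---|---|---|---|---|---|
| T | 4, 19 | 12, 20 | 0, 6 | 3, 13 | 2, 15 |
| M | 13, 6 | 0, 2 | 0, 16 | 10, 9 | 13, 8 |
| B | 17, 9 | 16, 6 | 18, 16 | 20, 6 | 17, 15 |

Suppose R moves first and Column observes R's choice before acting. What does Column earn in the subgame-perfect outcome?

16

Work backward from Column's decision.
- T: BR = c2, leader payoff 12.
- M: BR = c3, leader payoff 0.
- B: BR = c3, leader payoff 18.
Among 12, 0, 18, the best is 18 at B. Subgame-perfect outcome: (B, c3) with payoffs (18, 16).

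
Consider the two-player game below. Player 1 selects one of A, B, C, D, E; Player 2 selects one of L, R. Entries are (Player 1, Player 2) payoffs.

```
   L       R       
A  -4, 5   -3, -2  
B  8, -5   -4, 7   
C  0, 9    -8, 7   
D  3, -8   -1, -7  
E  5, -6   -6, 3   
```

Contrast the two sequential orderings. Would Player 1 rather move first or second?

If Player 1 leads: Player 2's best replies are A→L, B→R, C→L, D→R, E→R; Player 1's induced payoffs -4, -4, 0, -1, -6; outcome (C, L), payoffs (0, 9).
If Player 2 leads: Player 1's best replies are L→B, R→D; Player 2's induced payoffs -5, -7; outcome (B, L), payoffs (8, -5).
Player 1 gets 0 moving first and 8 moving second, so Player 1 prefers to move second.

second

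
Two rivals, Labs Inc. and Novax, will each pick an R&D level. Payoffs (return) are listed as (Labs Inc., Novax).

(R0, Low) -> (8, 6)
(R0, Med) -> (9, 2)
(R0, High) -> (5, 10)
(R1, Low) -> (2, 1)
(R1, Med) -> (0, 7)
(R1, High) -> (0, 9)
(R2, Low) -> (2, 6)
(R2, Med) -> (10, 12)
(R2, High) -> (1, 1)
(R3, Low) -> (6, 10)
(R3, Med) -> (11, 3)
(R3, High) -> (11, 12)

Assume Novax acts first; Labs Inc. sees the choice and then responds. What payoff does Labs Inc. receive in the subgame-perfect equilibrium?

Labs Inc. best-responds to each possible Novax move:
- Low: Labs Inc. compares 8, 2, 2, 6 and picks R0; Novax would get 6.
- Med: Labs Inc. compares 9, 0, 10, 11 and picks R3; Novax would get 3.
- High: Labs Inc. compares 5, 0, 1, 11 and picks R3; Novax would get 12.
Maximizing over 6, 3, 12, Novax chooses High. Subgame-perfect outcome: (R3, High) with payoffs (11, 12).

11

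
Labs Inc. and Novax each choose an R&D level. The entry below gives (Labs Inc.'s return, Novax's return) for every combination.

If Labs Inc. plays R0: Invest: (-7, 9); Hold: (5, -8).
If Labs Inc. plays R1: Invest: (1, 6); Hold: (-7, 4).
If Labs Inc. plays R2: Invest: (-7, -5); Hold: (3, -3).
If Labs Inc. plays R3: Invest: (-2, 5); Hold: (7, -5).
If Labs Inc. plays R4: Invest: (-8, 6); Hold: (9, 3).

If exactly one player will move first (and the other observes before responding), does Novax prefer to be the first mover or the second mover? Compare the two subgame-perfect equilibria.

If Labs Inc. leads: Novax's best replies are R0→Invest, R1→Invest, R2→Hold, R3→Invest, R4→Invest; Labs Inc.'s induced payoffs -7, 1, 3, -2, -8; outcome (R2, Hold), payoffs (3, -3).
If Novax leads: Labs Inc.'s best replies are Invest→R1, Hold→R4; Novax's induced payoffs 6, 3; outcome (R1, Invest), payoffs (1, 6).
Novax gets 6 moving first and -3 moving second, so Novax prefers to move first.

first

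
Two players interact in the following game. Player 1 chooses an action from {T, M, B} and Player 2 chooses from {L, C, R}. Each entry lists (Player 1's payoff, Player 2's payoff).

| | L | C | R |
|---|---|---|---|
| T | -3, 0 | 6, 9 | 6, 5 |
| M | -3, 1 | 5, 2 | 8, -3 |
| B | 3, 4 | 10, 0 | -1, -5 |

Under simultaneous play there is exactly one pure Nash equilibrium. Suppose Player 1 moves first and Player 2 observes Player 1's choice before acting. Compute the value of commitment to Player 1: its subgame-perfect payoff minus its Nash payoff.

3

Backward induction with Player 1 moving first.
- T → Player 2 plays C (best of 0, 9, 5); Player 1 gets 6.
- M → Player 2 plays C (best of 1, 2, -3); Player 1 gets 5.
- B → Player 2 plays L (best of 4, 0, -5); Player 1 gets 3.
Among 6, 5, 3, the best is 6 at T. Subgame-perfect outcome: (T, C) with payoffs (6, 9).
Under simultaneous play:
Player 1's best replies: L→B; C→B; R→M.
Player 2's best replies: T→C; M→C; B→L.
The unique mutual best reply is (B, L), giving (3, 4).
Player 1's commitment gain: 6 − 3 = 3.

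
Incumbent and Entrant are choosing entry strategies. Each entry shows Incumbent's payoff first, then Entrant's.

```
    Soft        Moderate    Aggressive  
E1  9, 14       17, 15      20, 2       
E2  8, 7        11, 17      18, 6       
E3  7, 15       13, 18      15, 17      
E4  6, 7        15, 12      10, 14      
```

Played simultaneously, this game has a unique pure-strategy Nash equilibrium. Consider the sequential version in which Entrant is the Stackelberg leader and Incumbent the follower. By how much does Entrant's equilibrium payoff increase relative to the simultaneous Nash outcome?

Backward induction with Entrant moving first.
- Soft: Incumbent compares 9, 8, 7, 6 and picks E1; Entrant would get 14.
- Moderate: Incumbent compares 17, 11, 13, 15 and picks E1; Entrant would get 15.
- Aggressive: Incumbent compares 20, 18, 15, 10 and picks E1; Entrant would get 2.
Among 14, 15, 2, the best is 15 at Moderate. Subgame-perfect outcome: (E1, Moderate) with payoffs (17, 15).
For the simultaneous game, intersect best replies.
Incumbent's best replies: Soft→E1; Moderate→E1; Aggressive→E1.
Entrant's best replies: E1→Moderate; E2→Moderate; E3→Moderate; E4→Aggressive.
The unique mutual best reply is (E1, Moderate), giving (17, 15).
Entrant's commitment gain: 15 − 15 = 0.

0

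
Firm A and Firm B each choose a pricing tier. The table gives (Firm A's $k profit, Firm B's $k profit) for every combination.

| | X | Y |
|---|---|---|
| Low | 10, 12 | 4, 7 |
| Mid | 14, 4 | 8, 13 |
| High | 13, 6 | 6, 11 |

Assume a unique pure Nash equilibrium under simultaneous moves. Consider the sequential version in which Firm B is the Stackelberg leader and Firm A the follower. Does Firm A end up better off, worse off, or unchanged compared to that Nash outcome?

unchanged

Work backward from Firm A's decision.
- X: BR = Mid, leader payoff 4.
- Y: BR = Mid, leader payoff 13.
Firm B's induced payoffs are 4, 13, so Firm B commits to Y. Subgame-perfect outcome: (Mid, Y) with payoffs (8, 13).
Under simultaneous play:
Firm A's best replies: X→Mid; Y→Mid.
Firm B's best replies: Low→X; Mid→Y; High→Y.
The unique mutual best reply is (Mid, Y), giving (8, 13).
Firm A earns 8 sequentially versus 8 at the Nash outcome: unchanged.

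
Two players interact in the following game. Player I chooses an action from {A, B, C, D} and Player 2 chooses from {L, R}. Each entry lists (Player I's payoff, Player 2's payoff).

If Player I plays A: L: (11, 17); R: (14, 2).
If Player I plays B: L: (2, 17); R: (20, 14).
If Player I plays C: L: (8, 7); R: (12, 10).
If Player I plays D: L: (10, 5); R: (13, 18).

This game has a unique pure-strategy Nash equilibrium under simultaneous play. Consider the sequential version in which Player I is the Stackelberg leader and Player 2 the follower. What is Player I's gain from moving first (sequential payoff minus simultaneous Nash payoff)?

2

Solve by backward induction (Player I leads).
- A → Player 2 plays L (best of 17, 2); Player I gets 11.
- B → Player 2 plays L (best of 17, 14); Player I gets 2.
- C → Player 2 plays R (best of 7, 10); Player I gets 12.
- D → Player 2 plays R (best of 5, 18); Player I gets 13.
Among 11, 2, 12, 13, the best is 13 at D. Subgame-perfect outcome: (D, R) with payoffs (13, 18).
Now find the simultaneous Nash equilibrium.
Player I's best replies: L→A; R→B.
Player 2's best replies: A→L; B→L; C→R; D→R.
The unique mutual best reply is (A, L), giving (11, 17).
Player I's commitment gain: 13 − 11 = 2.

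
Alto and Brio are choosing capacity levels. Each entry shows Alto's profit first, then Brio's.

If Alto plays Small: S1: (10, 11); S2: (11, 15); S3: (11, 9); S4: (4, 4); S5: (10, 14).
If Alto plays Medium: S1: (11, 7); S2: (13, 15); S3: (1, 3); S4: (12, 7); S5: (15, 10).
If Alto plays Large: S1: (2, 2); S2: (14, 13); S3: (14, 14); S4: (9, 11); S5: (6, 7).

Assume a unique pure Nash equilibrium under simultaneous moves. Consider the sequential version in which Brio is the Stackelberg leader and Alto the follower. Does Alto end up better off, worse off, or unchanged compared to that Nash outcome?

unchanged

Backward induction with Brio moving first.
- S1: BR = Medium, leader payoff 7.
- S2: BR = Large, leader payoff 13.
- S3: BR = Large, leader payoff 14.
- S4: BR = Medium, leader payoff 7.
- S5: BR = Medium, leader payoff 10.
Among 7, 13, 14, 7, 10, the best is 14 at S3. Subgame-perfect outcome: (Large, S3) with payoffs (14, 14).
Now find the simultaneous Nash equilibrium.
Alto's best replies: S1→Medium; S2→Large; S3→Large; S4→Medium; S5→Medium.
Brio's best replies: Small→S2; Medium→S2; Large→S3.
Only (Large, S3) has each player best-responding; Nash payoffs (14, 14).
Alto earns 14 sequentially versus 14 at the Nash outcome: unchanged.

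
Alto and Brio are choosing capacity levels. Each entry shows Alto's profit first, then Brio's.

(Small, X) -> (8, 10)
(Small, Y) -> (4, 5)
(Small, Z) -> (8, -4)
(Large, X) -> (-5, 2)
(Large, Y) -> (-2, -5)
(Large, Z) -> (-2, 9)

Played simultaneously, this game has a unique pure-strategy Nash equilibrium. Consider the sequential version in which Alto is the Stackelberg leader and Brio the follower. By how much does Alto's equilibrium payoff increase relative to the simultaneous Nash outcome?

Brio best-responds to each possible Alto move:
- Small: Brio compares 10, 5, -4 and picks X; Alto would get 8.
- Large: Brio compares 2, -5, 9 and picks Z; Alto would get -2.
Maximizing over 8, -2, Alto chooses Small. Subgame-perfect outcome: (Small, X) with payoffs (8, 10).
Now find the simultaneous Nash equilibrium.
Alto's best replies: X→Small; Y→Small; Z→Small.
Brio's best replies: Small→X; Large→Z.
Only (Small, X) has each player best-responding; Nash payoffs (8, 10).
Alto's commitment gain: 8 − 8 = 0.

0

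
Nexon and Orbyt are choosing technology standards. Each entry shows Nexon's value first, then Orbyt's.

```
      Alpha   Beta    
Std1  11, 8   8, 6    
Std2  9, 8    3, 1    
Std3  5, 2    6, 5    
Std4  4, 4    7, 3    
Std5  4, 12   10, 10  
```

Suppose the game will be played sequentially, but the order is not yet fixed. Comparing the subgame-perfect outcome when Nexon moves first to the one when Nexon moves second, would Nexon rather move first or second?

first

If Nexon leads: Orbyt's best replies are Std1→Alpha, Std2→Alpha, Std3→Beta, Std4→Alpha, Std5→Alpha; Nexon's induced payoffs 11, 9, 6, 4, 4; outcome (Std1, Alpha), payoffs (11, 8).
If Orbyt leads: Nexon's best replies are Alpha→Std1, Beta→Std5; Orbyt's induced payoffs 8, 10; outcome (Std5, Beta), payoffs (10, 10).
Nexon gets 11 moving first and 10 moving second, so Nexon prefers to move first.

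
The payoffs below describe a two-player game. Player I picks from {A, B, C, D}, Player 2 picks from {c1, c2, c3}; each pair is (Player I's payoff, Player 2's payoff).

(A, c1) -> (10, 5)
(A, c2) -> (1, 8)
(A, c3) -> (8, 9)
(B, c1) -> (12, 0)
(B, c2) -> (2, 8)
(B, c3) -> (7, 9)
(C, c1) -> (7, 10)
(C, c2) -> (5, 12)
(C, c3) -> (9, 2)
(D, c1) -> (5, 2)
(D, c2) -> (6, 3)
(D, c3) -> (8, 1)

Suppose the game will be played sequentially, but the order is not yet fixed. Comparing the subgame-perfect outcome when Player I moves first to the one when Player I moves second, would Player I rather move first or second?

first

If Player I leads: Player 2's best replies are A→c3, B→c3, C→c2, D→c2; Player I's induced payoffs 8, 7, 5, 6; outcome (A, c3), payoffs (8, 9).
If Player 2 leads: Player I's best replies are c1→B, c2→D, c3→C; Player 2's induced payoffs 0, 3, 2; outcome (D, c2), payoffs (6, 3).
Player I gets 8 moving first and 6 moving second, so Player I prefers to move first.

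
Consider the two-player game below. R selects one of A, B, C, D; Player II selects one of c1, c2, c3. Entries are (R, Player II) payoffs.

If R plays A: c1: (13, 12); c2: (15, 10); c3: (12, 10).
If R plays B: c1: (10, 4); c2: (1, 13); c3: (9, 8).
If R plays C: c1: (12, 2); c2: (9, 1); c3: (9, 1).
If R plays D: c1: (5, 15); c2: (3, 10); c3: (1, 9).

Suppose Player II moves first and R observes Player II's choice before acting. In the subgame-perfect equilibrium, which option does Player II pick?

c1

Backward induction with Player II moving first.
- c1 → R plays A (best of 13, 10, 12, 5); Player II gets 12.
- c2 → R plays A (best of 15, 1, 9, 3); Player II gets 10.
- c3 → R plays A (best of 12, 9, 9, 1); Player II gets 10.
Maximizing over 12, 10, 10, Player II chooses c1. Subgame-perfect outcome: (A, c1) with payoffs (13, 12).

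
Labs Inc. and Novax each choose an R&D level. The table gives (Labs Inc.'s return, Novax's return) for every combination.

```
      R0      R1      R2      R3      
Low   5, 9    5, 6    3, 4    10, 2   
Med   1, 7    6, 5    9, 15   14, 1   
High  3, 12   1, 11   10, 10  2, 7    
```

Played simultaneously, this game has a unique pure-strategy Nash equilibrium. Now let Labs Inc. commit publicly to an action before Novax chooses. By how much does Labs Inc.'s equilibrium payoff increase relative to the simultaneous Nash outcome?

4

Work backward from Novax's decision.
- Low: BR = R0, leader payoff 5.
- Med: BR = R2, leader payoff 9.
- High: BR = R0, leader payoff 3.
Among 5, 9, 3, the best is 9 at Med. Subgame-perfect outcome: (Med, R2) with payoffs (9, 15).
Under simultaneous play:
Labs Inc.'s best replies: R0→Low; R1→Med; R2→High; R3→Med.
Novax's best replies: Low→R0; Med→R2; High→R0.
The unique mutual best reply is (Low, R0), giving (5, 9).
Labs Inc.'s commitment gain: 9 − 5 = 4.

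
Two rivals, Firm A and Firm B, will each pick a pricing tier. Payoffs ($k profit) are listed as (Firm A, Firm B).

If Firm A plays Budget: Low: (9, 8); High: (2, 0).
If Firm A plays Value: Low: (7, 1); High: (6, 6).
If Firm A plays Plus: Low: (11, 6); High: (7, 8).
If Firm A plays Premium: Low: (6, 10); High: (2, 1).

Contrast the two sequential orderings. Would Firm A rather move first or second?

first

If Firm A leads: Firm B's best replies are Budget→Low, Value→High, Plus→High, Premium→Low; Firm A's induced payoffs 9, 6, 7, 6; outcome (Budget, Low), payoffs (9, 8).
If Firm B leads: Firm A's best replies are Low→Plus, High→Plus; Firm B's induced payoffs 6, 8; outcome (Plus, High), payoffs (7, 8).
Firm A gets 9 moving first and 7 moving second, so Firm A prefers to move first.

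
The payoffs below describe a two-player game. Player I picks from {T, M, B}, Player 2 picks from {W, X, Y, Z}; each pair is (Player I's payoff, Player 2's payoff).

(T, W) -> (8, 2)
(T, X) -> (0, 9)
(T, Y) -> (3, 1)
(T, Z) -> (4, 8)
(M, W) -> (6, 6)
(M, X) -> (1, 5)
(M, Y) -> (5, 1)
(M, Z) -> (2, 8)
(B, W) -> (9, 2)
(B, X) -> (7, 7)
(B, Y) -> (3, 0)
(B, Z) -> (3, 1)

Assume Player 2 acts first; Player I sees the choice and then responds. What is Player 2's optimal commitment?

Z

Player I best-responds to each possible Player 2 move:
- W: Player I compares 8, 6, 9 and picks B; Player 2 would get 2.
- X: Player I compares 0, 1, 7 and picks B; Player 2 would get 7.
- Y: Player I compares 3, 5, 3 and picks M; Player 2 would get 1.
- Z: Player I compares 4, 2, 3 and picks T; Player 2 would get 8.
Among 2, 7, 1, 8, the best is 8 at Z. Subgame-perfect outcome: (T, Z) with payoffs (4, 8).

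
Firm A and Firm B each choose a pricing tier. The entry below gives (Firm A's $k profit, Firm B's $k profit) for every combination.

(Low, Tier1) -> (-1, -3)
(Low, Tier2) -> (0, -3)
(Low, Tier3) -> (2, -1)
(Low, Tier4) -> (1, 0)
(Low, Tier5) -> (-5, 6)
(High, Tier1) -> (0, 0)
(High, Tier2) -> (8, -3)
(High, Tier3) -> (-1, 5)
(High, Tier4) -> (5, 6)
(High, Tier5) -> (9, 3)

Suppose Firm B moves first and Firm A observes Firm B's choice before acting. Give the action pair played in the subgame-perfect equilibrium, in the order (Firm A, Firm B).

(High, Tier4)

Solve by backward induction (Firm B leads).
- Tier1 → Firm A plays High (best of -1, 0); Firm B gets 0.
- Tier2 → Firm A plays High (best of 0, 8); Firm B gets -3.
- Tier3 → Firm A plays Low (best of 2, -1); Firm B gets -1.
- Tier4 → Firm A plays High (best of 1, 5); Firm B gets 6.
- Tier5 → Firm A plays High (best of -5, 9); Firm B gets 3.
Maximizing over 0, -3, -1, 6, 3, Firm B chooses Tier4. Subgame-perfect outcome: (High, Tier4) with payoffs (5, 6).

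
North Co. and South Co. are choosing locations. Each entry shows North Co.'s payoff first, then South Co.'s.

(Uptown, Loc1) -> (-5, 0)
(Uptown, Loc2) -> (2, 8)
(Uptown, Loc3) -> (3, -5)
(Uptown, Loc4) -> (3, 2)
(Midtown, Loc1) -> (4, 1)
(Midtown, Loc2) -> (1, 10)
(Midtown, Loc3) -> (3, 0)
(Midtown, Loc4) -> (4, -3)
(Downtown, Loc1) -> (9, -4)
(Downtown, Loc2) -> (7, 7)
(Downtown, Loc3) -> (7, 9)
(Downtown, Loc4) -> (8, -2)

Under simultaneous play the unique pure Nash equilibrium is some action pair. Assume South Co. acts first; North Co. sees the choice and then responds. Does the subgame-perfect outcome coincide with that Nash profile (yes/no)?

yes

Work backward from North Co.'s decision.
- Loc1: North Co. compares -5, 4, 9 and picks Downtown; South Co. would get -4.
- Loc2: North Co. compares 2, 1, 7 and picks Downtown; South Co. would get 7.
- Loc3: North Co. compares 3, 3, 7 and picks Downtown; South Co. would get 9.
- Loc4: North Co. compares 3, 4, 8 and picks Downtown; South Co. would get -2.
South Co.'s induced payoffs are -4, 7, 9, -2, so South Co. commits to Loc3. Subgame-perfect outcome: (Downtown, Loc3) with payoffs (7, 9).
For the simultaneous game, intersect best replies.
North Co.'s best replies: Loc1→Downtown; Loc2→Downtown; Loc3→Downtown; Loc4→Downtown.
South Co.'s best replies: Uptown→Loc2; Midtown→Loc2; Downtown→Loc3.
Only (Downtown, Loc3) has each player best-responding; Nash payoffs (7, 9).
Sequential outcome (Downtown, Loc3) coincides with the Nash profile (Downtown, Loc3).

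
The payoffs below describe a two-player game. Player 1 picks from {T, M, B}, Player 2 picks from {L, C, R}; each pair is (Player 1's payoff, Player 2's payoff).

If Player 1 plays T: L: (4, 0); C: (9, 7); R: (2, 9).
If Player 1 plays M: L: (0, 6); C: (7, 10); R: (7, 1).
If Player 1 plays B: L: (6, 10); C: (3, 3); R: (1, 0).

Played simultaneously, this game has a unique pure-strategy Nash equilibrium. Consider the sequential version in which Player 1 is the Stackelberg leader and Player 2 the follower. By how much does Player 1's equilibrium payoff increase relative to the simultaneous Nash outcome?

1

Backward induction with Player 1 moving first.
- T: BR = R, leader payoff 2.
- M: BR = C, leader payoff 7.
- B: BR = L, leader payoff 6.
Player 1's induced payoffs are 2, 7, 6, so Player 1 commits to M. Subgame-perfect outcome: (M, C) with payoffs (7, 10).
Under simultaneous play:
Player 1's best replies: L→B; C→T; R→M.
Player 2's best replies: T→R; M→C; B→L.
Only (B, L) has each player best-responding; Nash payoffs (6, 10).
Player 1's commitment gain: 7 − 6 = 1.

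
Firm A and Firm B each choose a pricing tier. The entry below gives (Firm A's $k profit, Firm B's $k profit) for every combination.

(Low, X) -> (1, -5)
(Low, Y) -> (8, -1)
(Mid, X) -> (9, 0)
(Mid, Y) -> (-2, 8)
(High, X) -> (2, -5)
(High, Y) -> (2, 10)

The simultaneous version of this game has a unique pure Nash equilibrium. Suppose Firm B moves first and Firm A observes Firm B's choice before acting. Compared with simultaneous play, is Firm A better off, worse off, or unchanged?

better off

Solve by backward induction (Firm B leads).
- X: BR = Mid, leader payoff 0.
- Y: BR = Low, leader payoff -1.
Maximizing over 0, -1, Firm B chooses X. Subgame-perfect outcome: (Mid, X) with payoffs (9, 0).
For the simultaneous game, intersect best replies.
Firm A's best replies: X→Mid; Y→Low.
Firm B's best replies: Low→Y; Mid→Y; High→Y.
Only (Low, Y) has each player best-responding; Nash payoffs (8, -1).
Firm A earns 9 sequentially versus 8 at the Nash outcome: better off.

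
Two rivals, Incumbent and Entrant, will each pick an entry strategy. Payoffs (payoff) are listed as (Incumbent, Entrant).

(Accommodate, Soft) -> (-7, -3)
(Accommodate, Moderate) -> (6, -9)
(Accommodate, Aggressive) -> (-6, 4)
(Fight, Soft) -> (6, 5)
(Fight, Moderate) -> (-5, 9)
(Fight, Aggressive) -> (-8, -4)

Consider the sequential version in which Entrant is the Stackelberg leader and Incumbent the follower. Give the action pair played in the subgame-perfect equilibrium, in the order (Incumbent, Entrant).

(Fight, Soft)

Solve by backward induction (Entrant leads).
- Soft: BR = Fight, leader payoff 5.
- Moderate: BR = Accommodate, leader payoff -9.
- Aggressive: BR = Accommodate, leader payoff 4.
Maximizing over 5, -9, 4, Entrant chooses Soft. Subgame-perfect outcome: (Fight, Soft) with payoffs (6, 5).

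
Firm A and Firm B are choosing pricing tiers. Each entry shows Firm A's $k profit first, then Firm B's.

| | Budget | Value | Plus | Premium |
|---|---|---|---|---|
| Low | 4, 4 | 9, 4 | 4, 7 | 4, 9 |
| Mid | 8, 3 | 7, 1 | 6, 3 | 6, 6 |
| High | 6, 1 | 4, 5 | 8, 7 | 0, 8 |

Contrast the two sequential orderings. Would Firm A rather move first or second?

second

If Firm A leads: Firm B's best replies are Low→Premium, Mid→Premium, High→Premium; Firm A's induced payoffs 4, 6, 0; outcome (Mid, Premium), payoffs (6, 6).
If Firm B leads: Firm A's best replies are Budget→Mid, Value→Low, Plus→High, Premium→Mid; Firm B's induced payoffs 3, 4, 7, 6; outcome (High, Plus), payoffs (8, 7).
Firm A gets 6 moving first and 8 moving second, so Firm A prefers to move second.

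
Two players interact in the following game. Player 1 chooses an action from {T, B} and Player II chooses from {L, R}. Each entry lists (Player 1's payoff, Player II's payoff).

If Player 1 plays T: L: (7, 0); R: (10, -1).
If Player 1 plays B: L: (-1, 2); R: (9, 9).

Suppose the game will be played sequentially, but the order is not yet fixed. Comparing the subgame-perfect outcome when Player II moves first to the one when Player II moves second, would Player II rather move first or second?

second

If Player 1 leads: Player II's best replies are T→L, B→R; Player 1's induced payoffs 7, 9; outcome (B, R), payoffs (9, 9).
If Player II leads: Player 1's best replies are L→T, R→T; Player II's induced payoffs 0, -1; outcome (T, L), payoffs (7, 0).
Player II gets 0 moving first and 9 moving second, so Player II prefers to move second.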